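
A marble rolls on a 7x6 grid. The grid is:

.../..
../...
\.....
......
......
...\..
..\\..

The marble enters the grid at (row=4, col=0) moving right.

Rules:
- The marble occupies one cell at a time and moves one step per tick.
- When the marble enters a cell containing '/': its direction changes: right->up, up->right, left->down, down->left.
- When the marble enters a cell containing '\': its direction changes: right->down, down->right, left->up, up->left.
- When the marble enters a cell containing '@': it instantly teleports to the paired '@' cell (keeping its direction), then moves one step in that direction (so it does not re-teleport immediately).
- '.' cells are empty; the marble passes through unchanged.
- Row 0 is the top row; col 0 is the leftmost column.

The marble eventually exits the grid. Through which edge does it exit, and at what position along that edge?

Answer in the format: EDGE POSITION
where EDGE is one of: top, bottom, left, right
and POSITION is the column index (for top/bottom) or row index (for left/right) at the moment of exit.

Answer: right 4

Derivation:
Step 1: enter (4,0), '.' pass, move right to (4,1)
Step 2: enter (4,1), '.' pass, move right to (4,2)
Step 3: enter (4,2), '.' pass, move right to (4,3)
Step 4: enter (4,3), '.' pass, move right to (4,4)
Step 5: enter (4,4), '.' pass, move right to (4,5)
Step 6: enter (4,5), '.' pass, move right to (4,6)
Step 7: at (4,6) — EXIT via right edge, pos 4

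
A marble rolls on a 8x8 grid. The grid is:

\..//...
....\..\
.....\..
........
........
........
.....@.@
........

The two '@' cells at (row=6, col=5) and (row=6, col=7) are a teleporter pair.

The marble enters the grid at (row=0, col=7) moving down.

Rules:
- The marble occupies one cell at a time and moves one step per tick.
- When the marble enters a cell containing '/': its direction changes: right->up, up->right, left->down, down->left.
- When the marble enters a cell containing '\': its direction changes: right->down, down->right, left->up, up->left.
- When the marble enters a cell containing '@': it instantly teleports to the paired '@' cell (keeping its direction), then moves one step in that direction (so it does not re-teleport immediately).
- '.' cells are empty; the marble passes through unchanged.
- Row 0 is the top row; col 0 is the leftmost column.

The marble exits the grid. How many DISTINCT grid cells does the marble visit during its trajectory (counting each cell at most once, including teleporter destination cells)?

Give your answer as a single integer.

Step 1: enter (0,7), '.' pass, move down to (1,7)
Step 2: enter (1,7), '\' deflects down->right, move right to (1,8)
Step 3: at (1,8) — EXIT via right edge, pos 1
Distinct cells visited: 2 (path length 2)

Answer: 2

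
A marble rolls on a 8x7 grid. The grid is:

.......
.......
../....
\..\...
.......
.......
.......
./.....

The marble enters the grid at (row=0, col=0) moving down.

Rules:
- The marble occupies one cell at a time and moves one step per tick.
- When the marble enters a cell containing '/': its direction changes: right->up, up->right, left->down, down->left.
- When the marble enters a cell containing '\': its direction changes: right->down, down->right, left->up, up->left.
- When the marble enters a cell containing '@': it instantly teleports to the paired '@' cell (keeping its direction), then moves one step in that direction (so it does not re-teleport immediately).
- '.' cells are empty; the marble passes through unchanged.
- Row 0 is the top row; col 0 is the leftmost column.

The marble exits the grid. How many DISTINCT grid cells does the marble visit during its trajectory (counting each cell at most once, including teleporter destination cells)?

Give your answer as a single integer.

Answer: 11

Derivation:
Step 1: enter (0,0), '.' pass, move down to (1,0)
Step 2: enter (1,0), '.' pass, move down to (2,0)
Step 3: enter (2,0), '.' pass, move down to (3,0)
Step 4: enter (3,0), '\' deflects down->right, move right to (3,1)
Step 5: enter (3,1), '.' pass, move right to (3,2)
Step 6: enter (3,2), '.' pass, move right to (3,3)
Step 7: enter (3,3), '\' deflects right->down, move down to (4,3)
Step 8: enter (4,3), '.' pass, move down to (5,3)
Step 9: enter (5,3), '.' pass, move down to (6,3)
Step 10: enter (6,3), '.' pass, move down to (7,3)
Step 11: enter (7,3), '.' pass, move down to (8,3)
Step 12: at (8,3) — EXIT via bottom edge, pos 3
Distinct cells visited: 11 (path length 11)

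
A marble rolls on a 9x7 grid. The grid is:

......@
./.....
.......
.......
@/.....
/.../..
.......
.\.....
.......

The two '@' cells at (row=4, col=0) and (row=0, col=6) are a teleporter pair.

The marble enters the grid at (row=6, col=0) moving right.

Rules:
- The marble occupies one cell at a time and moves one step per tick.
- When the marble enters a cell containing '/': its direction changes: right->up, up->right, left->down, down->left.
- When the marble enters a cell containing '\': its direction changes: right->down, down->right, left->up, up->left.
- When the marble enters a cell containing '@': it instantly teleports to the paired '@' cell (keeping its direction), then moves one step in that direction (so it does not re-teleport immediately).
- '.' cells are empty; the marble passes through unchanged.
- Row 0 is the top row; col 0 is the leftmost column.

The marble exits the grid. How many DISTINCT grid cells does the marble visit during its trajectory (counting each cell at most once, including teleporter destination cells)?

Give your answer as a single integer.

Answer: 7

Derivation:
Step 1: enter (6,0), '.' pass, move right to (6,1)
Step 2: enter (6,1), '.' pass, move right to (6,2)
Step 3: enter (6,2), '.' pass, move right to (6,3)
Step 4: enter (6,3), '.' pass, move right to (6,4)
Step 5: enter (6,4), '.' pass, move right to (6,5)
Step 6: enter (6,5), '.' pass, move right to (6,6)
Step 7: enter (6,6), '.' pass, move right to (6,7)
Step 8: at (6,7) — EXIT via right edge, pos 6
Distinct cells visited: 7 (path length 7)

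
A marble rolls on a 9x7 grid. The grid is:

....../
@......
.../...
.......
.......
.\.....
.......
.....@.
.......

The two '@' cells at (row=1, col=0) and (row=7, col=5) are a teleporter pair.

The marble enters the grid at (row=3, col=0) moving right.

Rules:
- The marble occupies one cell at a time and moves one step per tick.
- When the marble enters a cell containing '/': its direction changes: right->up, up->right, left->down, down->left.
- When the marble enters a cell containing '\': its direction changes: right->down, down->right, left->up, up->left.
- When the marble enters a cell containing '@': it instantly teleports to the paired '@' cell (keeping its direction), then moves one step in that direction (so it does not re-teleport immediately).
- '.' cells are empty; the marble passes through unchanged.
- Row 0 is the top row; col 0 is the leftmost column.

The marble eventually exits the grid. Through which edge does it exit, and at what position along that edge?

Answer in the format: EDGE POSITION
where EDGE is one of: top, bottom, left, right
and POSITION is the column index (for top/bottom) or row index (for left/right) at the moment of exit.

Answer: right 3

Derivation:
Step 1: enter (3,0), '.' pass, move right to (3,1)
Step 2: enter (3,1), '.' pass, move right to (3,2)
Step 3: enter (3,2), '.' pass, move right to (3,3)
Step 4: enter (3,3), '.' pass, move right to (3,4)
Step 5: enter (3,4), '.' pass, move right to (3,5)
Step 6: enter (3,5), '.' pass, move right to (3,6)
Step 7: enter (3,6), '.' pass, move right to (3,7)
Step 8: at (3,7) — EXIT via right edge, pos 3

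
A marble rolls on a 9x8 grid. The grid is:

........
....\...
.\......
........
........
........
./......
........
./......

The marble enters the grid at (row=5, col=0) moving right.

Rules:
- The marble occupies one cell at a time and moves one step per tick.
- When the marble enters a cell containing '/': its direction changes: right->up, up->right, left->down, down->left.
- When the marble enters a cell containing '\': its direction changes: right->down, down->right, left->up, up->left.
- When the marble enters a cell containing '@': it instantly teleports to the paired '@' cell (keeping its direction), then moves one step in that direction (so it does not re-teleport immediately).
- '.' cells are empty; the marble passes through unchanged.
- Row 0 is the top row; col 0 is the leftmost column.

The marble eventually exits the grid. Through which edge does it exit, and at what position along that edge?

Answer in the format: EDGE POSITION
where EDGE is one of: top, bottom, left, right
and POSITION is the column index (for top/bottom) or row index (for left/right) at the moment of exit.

Answer: right 5

Derivation:
Step 1: enter (5,0), '.' pass, move right to (5,1)
Step 2: enter (5,1), '.' pass, move right to (5,2)
Step 3: enter (5,2), '.' pass, move right to (5,3)
Step 4: enter (5,3), '.' pass, move right to (5,4)
Step 5: enter (5,4), '.' pass, move right to (5,5)
Step 6: enter (5,5), '.' pass, move right to (5,6)
Step 7: enter (5,6), '.' pass, move right to (5,7)
Step 8: enter (5,7), '.' pass, move right to (5,8)
Step 9: at (5,8) — EXIT via right edge, pos 5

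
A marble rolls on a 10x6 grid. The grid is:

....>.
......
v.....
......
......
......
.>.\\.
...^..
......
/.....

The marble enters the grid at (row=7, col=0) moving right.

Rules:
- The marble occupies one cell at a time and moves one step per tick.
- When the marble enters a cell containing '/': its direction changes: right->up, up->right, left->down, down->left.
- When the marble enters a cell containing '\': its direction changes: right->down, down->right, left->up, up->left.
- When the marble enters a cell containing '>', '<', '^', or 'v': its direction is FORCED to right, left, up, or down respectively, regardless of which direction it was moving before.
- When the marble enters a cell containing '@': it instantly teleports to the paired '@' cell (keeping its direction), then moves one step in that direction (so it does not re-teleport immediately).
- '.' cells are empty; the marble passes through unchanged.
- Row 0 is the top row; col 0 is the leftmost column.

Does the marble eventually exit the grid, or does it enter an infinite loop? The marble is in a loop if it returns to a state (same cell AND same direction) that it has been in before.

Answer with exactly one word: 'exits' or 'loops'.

Answer: loops

Derivation:
Step 1: enter (7,0), '.' pass, move right to (7,1)
Step 2: enter (7,1), '.' pass, move right to (7,2)
Step 3: enter (7,2), '.' pass, move right to (7,3)
Step 4: enter (7,3), '^' forces right->up, move up to (6,3)
Step 5: enter (6,3), '\' deflects up->left, move left to (6,2)
Step 6: enter (6,2), '.' pass, move left to (6,1)
Step 7: enter (6,1), '>' forces left->right, move right to (6,2)
Step 8: enter (6,2), '.' pass, move right to (6,3)
Step 9: enter (6,3), '\' deflects right->down, move down to (7,3)
Step 10: enter (7,3), '^' forces down->up, move up to (6,3)
Step 11: at (6,3) dir=up — LOOP DETECTED (seen before)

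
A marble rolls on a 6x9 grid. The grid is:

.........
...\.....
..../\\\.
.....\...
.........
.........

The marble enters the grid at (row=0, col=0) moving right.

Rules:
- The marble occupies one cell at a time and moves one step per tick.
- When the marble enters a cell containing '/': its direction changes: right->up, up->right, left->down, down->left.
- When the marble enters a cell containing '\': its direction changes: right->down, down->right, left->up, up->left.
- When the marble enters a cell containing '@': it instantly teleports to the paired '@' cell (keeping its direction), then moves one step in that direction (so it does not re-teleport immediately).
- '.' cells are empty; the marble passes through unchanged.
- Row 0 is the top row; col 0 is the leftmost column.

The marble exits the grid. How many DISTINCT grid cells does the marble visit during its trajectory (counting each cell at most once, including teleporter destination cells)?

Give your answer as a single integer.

Step 1: enter (0,0), '.' pass, move right to (0,1)
Step 2: enter (0,1), '.' pass, move right to (0,2)
Step 3: enter (0,2), '.' pass, move right to (0,3)
Step 4: enter (0,3), '.' pass, move right to (0,4)
Step 5: enter (0,4), '.' pass, move right to (0,5)
Step 6: enter (0,5), '.' pass, move right to (0,6)
Step 7: enter (0,6), '.' pass, move right to (0,7)
Step 8: enter (0,7), '.' pass, move right to (0,8)
Step 9: enter (0,8), '.' pass, move right to (0,9)
Step 10: at (0,9) — EXIT via right edge, pos 0
Distinct cells visited: 9 (path length 9)

Answer: 9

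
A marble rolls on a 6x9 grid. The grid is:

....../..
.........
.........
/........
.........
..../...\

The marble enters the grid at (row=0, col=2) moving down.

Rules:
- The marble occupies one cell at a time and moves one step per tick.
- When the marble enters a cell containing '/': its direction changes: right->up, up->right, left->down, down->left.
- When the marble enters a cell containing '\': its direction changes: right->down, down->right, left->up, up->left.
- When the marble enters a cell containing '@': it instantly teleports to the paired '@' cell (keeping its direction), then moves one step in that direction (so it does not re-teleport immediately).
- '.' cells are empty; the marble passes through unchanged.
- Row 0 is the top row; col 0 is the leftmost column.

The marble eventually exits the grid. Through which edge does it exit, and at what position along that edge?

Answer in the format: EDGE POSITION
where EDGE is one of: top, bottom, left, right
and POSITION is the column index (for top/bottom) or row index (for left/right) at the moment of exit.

Step 1: enter (0,2), '.' pass, move down to (1,2)
Step 2: enter (1,2), '.' pass, move down to (2,2)
Step 3: enter (2,2), '.' pass, move down to (3,2)
Step 4: enter (3,2), '.' pass, move down to (4,2)
Step 5: enter (4,2), '.' pass, move down to (5,2)
Step 6: enter (5,2), '.' pass, move down to (6,2)
Step 7: at (6,2) — EXIT via bottom edge, pos 2

Answer: bottom 2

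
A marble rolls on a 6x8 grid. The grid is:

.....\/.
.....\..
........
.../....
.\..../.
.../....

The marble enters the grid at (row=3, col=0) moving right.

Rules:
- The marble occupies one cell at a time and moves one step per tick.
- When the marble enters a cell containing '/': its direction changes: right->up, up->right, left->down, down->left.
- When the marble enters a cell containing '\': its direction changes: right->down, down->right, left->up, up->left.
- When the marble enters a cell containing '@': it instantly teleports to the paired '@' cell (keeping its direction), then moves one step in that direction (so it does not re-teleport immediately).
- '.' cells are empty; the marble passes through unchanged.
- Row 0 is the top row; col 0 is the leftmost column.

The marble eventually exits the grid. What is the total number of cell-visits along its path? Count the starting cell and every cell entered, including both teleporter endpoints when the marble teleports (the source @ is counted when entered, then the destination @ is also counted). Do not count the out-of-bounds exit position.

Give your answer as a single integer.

Answer: 7

Derivation:
Step 1: enter (3,0), '.' pass, move right to (3,1)
Step 2: enter (3,1), '.' pass, move right to (3,2)
Step 3: enter (3,2), '.' pass, move right to (3,3)
Step 4: enter (3,3), '/' deflects right->up, move up to (2,3)
Step 5: enter (2,3), '.' pass, move up to (1,3)
Step 6: enter (1,3), '.' pass, move up to (0,3)
Step 7: enter (0,3), '.' pass, move up to (-1,3)
Step 8: at (-1,3) — EXIT via top edge, pos 3
Path length (cell visits): 7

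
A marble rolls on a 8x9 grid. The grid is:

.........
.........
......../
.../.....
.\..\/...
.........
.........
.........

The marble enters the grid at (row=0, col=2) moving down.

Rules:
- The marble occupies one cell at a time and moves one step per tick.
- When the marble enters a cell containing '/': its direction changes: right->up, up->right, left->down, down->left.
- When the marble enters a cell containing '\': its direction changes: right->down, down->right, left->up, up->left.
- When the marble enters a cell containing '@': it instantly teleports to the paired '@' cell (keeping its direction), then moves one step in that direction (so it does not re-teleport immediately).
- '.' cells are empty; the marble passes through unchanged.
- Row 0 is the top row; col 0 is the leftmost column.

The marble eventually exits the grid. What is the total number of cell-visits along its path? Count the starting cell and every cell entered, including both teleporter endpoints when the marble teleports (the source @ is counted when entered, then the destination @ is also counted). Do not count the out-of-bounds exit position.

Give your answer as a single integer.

Step 1: enter (0,2), '.' pass, move down to (1,2)
Step 2: enter (1,2), '.' pass, move down to (2,2)
Step 3: enter (2,2), '.' pass, move down to (3,2)
Step 4: enter (3,2), '.' pass, move down to (4,2)
Step 5: enter (4,2), '.' pass, move down to (5,2)
Step 6: enter (5,2), '.' pass, move down to (6,2)
Step 7: enter (6,2), '.' pass, move down to (7,2)
Step 8: enter (7,2), '.' pass, move down to (8,2)
Step 9: at (8,2) — EXIT via bottom edge, pos 2
Path length (cell visits): 8

Answer: 8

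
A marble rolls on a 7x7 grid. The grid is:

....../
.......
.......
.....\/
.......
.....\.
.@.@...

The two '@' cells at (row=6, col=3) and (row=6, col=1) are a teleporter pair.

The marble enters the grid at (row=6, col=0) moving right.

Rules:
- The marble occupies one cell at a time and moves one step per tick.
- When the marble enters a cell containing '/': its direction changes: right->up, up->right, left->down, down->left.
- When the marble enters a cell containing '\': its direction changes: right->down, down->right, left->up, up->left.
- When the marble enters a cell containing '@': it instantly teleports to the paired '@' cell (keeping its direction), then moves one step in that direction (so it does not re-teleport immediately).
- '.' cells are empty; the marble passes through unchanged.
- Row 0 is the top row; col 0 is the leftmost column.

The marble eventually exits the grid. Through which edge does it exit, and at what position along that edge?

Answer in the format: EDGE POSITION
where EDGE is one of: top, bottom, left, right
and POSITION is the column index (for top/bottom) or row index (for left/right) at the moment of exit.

Answer: right 6

Derivation:
Step 1: enter (6,0), '.' pass, move right to (6,1)
Step 2: enter (6,1), '@' teleport (6,1)->(6,3), also enter (6,3), move right to (6,4)
Step 3: enter (6,4), '.' pass, move right to (6,5)
Step 4: enter (6,5), '.' pass, move right to (6,6)
Step 5: enter (6,6), '.' pass, move right to (6,7)
Step 6: at (6,7) — EXIT via right edge, pos 6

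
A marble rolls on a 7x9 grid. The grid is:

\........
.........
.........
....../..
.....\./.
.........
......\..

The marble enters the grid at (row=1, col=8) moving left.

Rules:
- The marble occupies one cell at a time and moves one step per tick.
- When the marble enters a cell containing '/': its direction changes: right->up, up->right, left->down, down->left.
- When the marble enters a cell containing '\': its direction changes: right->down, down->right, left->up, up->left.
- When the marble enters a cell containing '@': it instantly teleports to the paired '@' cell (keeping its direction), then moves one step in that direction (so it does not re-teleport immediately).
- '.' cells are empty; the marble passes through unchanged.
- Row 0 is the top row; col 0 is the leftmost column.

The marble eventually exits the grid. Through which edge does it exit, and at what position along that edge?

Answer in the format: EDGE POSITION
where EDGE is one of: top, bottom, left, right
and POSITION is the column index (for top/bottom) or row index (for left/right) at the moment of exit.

Step 1: enter (1,8), '.' pass, move left to (1,7)
Step 2: enter (1,7), '.' pass, move left to (1,6)
Step 3: enter (1,6), '.' pass, move left to (1,5)
Step 4: enter (1,5), '.' pass, move left to (1,4)
Step 5: enter (1,4), '.' pass, move left to (1,3)
Step 6: enter (1,3), '.' pass, move left to (1,2)
Step 7: enter (1,2), '.' pass, move left to (1,1)
Step 8: enter (1,1), '.' pass, move left to (1,0)
Step 9: enter (1,0), '.' pass, move left to (1,-1)
Step 10: at (1,-1) — EXIT via left edge, pos 1

Answer: left 1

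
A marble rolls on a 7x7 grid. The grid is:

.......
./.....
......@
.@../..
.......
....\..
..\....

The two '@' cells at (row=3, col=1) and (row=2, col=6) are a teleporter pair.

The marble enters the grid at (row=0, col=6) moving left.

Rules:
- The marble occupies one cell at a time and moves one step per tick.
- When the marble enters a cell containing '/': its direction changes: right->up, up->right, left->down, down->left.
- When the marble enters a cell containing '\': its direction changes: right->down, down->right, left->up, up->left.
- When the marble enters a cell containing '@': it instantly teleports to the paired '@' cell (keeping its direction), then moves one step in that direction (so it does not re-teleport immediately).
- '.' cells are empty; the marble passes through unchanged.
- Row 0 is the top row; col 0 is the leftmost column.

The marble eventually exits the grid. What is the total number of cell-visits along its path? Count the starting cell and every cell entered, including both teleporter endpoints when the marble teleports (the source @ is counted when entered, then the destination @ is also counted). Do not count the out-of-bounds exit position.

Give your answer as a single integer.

Step 1: enter (0,6), '.' pass, move left to (0,5)
Step 2: enter (0,5), '.' pass, move left to (0,4)
Step 3: enter (0,4), '.' pass, move left to (0,3)
Step 4: enter (0,3), '.' pass, move left to (0,2)
Step 5: enter (0,2), '.' pass, move left to (0,1)
Step 6: enter (0,1), '.' pass, move left to (0,0)
Step 7: enter (0,0), '.' pass, move left to (0,-1)
Step 8: at (0,-1) — EXIT via left edge, pos 0
Path length (cell visits): 7

Answer: 7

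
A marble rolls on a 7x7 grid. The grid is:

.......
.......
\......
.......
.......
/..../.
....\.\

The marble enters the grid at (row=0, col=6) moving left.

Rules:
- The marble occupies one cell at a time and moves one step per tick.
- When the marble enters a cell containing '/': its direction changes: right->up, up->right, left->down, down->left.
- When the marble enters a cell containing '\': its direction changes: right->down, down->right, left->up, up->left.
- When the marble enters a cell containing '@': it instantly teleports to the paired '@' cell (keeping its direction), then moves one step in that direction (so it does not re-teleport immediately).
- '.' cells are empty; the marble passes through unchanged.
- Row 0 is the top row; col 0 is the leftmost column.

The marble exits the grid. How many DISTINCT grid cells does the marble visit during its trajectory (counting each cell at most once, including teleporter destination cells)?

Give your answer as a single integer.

Step 1: enter (0,6), '.' pass, move left to (0,5)
Step 2: enter (0,5), '.' pass, move left to (0,4)
Step 3: enter (0,4), '.' pass, move left to (0,3)
Step 4: enter (0,3), '.' pass, move left to (0,2)
Step 5: enter (0,2), '.' pass, move left to (0,1)
Step 6: enter (0,1), '.' pass, move left to (0,0)
Step 7: enter (0,0), '.' pass, move left to (0,-1)
Step 8: at (0,-1) — EXIT via left edge, pos 0
Distinct cells visited: 7 (path length 7)

Answer: 7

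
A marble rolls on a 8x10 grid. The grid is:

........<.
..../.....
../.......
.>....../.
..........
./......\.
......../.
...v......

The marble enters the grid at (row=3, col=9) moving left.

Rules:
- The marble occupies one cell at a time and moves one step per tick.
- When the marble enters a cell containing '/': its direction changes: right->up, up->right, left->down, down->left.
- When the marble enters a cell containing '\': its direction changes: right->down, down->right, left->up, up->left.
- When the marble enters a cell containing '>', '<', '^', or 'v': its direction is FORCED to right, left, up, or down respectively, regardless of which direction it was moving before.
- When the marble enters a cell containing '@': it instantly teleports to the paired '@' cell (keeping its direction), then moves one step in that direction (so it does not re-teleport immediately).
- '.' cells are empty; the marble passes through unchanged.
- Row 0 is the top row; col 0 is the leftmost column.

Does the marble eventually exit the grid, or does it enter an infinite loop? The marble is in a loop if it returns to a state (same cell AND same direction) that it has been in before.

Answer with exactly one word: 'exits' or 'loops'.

Answer: exits

Derivation:
Step 1: enter (3,9), '.' pass, move left to (3,8)
Step 2: enter (3,8), '/' deflects left->down, move down to (4,8)
Step 3: enter (4,8), '.' pass, move down to (5,8)
Step 4: enter (5,8), '\' deflects down->right, move right to (5,9)
Step 5: enter (5,9), '.' pass, move right to (5,10)
Step 6: at (5,10) — EXIT via right edge, pos 5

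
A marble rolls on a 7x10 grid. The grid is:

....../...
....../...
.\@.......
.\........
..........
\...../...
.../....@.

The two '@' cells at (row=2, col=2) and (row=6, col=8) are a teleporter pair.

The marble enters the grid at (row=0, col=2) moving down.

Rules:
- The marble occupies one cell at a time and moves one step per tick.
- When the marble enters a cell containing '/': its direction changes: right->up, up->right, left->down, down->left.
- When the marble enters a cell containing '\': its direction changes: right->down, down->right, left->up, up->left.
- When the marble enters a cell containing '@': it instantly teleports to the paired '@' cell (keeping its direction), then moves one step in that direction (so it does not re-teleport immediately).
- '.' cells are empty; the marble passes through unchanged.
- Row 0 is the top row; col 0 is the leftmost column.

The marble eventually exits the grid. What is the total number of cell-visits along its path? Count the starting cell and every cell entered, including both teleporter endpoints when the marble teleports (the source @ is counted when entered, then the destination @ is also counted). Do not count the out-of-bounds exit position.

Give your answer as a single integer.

Answer: 4

Derivation:
Step 1: enter (0,2), '.' pass, move down to (1,2)
Step 2: enter (1,2), '.' pass, move down to (2,2)
Step 3: enter (2,2), '@' teleport (2,2)->(6,8), also enter (6,8), move down to (7,8)
Step 4: at (7,8) — EXIT via bottom edge, pos 8
Path length (cell visits): 4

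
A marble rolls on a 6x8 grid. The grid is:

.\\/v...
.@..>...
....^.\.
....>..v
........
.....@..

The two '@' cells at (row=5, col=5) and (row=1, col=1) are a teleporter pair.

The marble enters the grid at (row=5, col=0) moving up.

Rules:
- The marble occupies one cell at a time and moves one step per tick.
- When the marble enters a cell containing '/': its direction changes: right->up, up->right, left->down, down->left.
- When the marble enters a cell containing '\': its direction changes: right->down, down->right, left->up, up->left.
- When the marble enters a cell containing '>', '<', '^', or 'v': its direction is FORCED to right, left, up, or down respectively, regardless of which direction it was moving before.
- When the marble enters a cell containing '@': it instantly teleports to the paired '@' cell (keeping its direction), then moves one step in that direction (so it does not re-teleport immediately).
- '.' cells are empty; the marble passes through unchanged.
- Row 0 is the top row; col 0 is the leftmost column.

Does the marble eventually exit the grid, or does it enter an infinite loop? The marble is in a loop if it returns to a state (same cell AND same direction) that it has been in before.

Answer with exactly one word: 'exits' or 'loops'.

Answer: exits

Derivation:
Step 1: enter (5,0), '.' pass, move up to (4,0)
Step 2: enter (4,0), '.' pass, move up to (3,0)
Step 3: enter (3,0), '.' pass, move up to (2,0)
Step 4: enter (2,0), '.' pass, move up to (1,0)
Step 5: enter (1,0), '.' pass, move up to (0,0)
Step 6: enter (0,0), '.' pass, move up to (-1,0)
Step 7: at (-1,0) — EXIT via top edge, pos 0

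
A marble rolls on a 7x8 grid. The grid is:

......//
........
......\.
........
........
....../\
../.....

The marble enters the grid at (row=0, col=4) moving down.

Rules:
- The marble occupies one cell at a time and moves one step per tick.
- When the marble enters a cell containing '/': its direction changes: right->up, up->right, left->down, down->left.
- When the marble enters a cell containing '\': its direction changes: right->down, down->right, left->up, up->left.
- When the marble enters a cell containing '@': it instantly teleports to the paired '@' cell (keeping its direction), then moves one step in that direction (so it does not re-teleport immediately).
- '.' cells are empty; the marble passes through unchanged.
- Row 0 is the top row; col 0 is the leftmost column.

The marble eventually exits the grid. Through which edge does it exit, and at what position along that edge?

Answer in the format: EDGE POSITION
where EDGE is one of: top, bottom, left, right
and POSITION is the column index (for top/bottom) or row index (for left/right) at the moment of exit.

Answer: bottom 4

Derivation:
Step 1: enter (0,4), '.' pass, move down to (1,4)
Step 2: enter (1,4), '.' pass, move down to (2,4)
Step 3: enter (2,4), '.' pass, move down to (3,4)
Step 4: enter (3,4), '.' pass, move down to (4,4)
Step 5: enter (4,4), '.' pass, move down to (5,4)
Step 6: enter (5,4), '.' pass, move down to (6,4)
Step 7: enter (6,4), '.' pass, move down to (7,4)
Step 8: at (7,4) — EXIT via bottom edge, pos 4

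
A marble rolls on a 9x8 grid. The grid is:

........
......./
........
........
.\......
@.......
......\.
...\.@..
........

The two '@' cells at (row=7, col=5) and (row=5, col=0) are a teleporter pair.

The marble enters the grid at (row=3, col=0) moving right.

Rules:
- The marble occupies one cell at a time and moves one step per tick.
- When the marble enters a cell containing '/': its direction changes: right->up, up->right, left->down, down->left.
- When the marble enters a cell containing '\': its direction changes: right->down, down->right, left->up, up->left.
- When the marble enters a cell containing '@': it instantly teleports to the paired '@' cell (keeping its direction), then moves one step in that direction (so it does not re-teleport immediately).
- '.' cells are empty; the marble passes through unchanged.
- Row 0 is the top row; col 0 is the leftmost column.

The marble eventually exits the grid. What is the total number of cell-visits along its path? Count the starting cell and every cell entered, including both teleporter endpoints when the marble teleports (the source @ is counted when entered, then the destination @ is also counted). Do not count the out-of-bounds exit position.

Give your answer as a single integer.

Step 1: enter (3,0), '.' pass, move right to (3,1)
Step 2: enter (3,1), '.' pass, move right to (3,2)
Step 3: enter (3,2), '.' pass, move right to (3,3)
Step 4: enter (3,3), '.' pass, move right to (3,4)
Step 5: enter (3,4), '.' pass, move right to (3,5)
Step 6: enter (3,5), '.' pass, move right to (3,6)
Step 7: enter (3,6), '.' pass, move right to (3,7)
Step 8: enter (3,7), '.' pass, move right to (3,8)
Step 9: at (3,8) — EXIT via right edge, pos 3
Path length (cell visits): 8

Answer: 8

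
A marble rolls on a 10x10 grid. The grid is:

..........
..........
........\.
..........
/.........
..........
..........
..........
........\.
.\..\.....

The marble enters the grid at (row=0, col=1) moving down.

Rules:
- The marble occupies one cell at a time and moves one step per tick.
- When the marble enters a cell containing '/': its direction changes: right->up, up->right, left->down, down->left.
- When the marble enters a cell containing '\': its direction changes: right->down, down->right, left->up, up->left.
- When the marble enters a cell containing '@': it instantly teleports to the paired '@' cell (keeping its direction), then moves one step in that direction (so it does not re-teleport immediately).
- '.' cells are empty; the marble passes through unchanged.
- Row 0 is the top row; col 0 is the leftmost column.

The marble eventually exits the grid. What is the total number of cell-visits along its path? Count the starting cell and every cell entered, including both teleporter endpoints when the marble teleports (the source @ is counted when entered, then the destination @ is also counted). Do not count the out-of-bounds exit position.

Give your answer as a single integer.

Answer: 13

Derivation:
Step 1: enter (0,1), '.' pass, move down to (1,1)
Step 2: enter (1,1), '.' pass, move down to (2,1)
Step 3: enter (2,1), '.' pass, move down to (3,1)
Step 4: enter (3,1), '.' pass, move down to (4,1)
Step 5: enter (4,1), '.' pass, move down to (5,1)
Step 6: enter (5,1), '.' pass, move down to (6,1)
Step 7: enter (6,1), '.' pass, move down to (7,1)
Step 8: enter (7,1), '.' pass, move down to (8,1)
Step 9: enter (8,1), '.' pass, move down to (9,1)
Step 10: enter (9,1), '\' deflects down->right, move right to (9,2)
Step 11: enter (9,2), '.' pass, move right to (9,3)
Step 12: enter (9,3), '.' pass, move right to (9,4)
Step 13: enter (9,4), '\' deflects right->down, move down to (10,4)
Step 14: at (10,4) — EXIT via bottom edge, pos 4
Path length (cell visits): 13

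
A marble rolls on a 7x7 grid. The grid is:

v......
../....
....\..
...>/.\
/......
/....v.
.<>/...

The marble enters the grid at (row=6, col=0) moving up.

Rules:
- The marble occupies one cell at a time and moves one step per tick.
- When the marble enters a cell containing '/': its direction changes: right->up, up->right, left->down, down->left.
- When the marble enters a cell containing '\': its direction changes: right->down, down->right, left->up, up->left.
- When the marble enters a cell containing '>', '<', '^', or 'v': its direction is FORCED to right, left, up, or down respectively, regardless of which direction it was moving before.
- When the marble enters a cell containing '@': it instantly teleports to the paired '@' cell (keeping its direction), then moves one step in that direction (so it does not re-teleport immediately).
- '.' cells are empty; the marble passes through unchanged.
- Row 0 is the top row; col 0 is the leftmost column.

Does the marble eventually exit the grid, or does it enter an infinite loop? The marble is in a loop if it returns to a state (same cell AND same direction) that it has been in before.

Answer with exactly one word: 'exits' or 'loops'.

Step 1: enter (6,0), '.' pass, move up to (5,0)
Step 2: enter (5,0), '/' deflects up->right, move right to (5,1)
Step 3: enter (5,1), '.' pass, move right to (5,2)
Step 4: enter (5,2), '.' pass, move right to (5,3)
Step 5: enter (5,3), '.' pass, move right to (5,4)
Step 6: enter (5,4), '.' pass, move right to (5,5)
Step 7: enter (5,5), 'v' forces right->down, move down to (6,5)
Step 8: enter (6,5), '.' pass, move down to (7,5)
Step 9: at (7,5) — EXIT via bottom edge, pos 5

Answer: exits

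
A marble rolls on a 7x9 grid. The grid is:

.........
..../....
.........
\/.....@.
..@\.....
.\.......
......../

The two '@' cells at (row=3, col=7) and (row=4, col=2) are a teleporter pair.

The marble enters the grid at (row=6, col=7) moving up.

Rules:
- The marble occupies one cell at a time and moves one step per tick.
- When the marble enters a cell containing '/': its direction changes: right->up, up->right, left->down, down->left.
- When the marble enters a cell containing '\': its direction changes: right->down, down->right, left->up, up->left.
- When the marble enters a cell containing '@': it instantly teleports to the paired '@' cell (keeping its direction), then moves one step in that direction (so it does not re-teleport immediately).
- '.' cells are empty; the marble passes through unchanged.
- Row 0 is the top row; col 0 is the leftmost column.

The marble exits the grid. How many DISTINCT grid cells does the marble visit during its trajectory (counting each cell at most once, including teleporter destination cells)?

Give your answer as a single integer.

Step 1: enter (6,7), '.' pass, move up to (5,7)
Step 2: enter (5,7), '.' pass, move up to (4,7)
Step 3: enter (4,7), '.' pass, move up to (3,7)
Step 4: enter (3,7), '@' teleport (3,7)->(4,2), also enter (4,2), move up to (3,2)
Step 5: enter (3,2), '.' pass, move up to (2,2)
Step 6: enter (2,2), '.' pass, move up to (1,2)
Step 7: enter (1,2), '.' pass, move up to (0,2)
Step 8: enter (0,2), '.' pass, move up to (-1,2)
Step 9: at (-1,2) — EXIT via top edge, pos 2
Distinct cells visited: 9 (path length 9)

Answer: 9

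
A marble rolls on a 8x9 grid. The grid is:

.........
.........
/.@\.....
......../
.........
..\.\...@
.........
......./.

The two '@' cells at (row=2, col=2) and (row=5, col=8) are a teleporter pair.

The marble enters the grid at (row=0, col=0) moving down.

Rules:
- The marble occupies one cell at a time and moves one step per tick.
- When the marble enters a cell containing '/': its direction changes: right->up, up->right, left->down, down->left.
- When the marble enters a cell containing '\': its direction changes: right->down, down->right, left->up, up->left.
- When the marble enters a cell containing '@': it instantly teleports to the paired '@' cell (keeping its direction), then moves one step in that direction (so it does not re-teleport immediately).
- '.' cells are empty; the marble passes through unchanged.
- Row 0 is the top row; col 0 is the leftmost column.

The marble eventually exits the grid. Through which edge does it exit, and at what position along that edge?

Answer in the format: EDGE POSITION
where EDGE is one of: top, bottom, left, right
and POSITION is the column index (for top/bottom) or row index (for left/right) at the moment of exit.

Step 1: enter (0,0), '.' pass, move down to (1,0)
Step 2: enter (1,0), '.' pass, move down to (2,0)
Step 3: enter (2,0), '/' deflects down->left, move left to (2,-1)
Step 4: at (2,-1) — EXIT via left edge, pos 2

Answer: left 2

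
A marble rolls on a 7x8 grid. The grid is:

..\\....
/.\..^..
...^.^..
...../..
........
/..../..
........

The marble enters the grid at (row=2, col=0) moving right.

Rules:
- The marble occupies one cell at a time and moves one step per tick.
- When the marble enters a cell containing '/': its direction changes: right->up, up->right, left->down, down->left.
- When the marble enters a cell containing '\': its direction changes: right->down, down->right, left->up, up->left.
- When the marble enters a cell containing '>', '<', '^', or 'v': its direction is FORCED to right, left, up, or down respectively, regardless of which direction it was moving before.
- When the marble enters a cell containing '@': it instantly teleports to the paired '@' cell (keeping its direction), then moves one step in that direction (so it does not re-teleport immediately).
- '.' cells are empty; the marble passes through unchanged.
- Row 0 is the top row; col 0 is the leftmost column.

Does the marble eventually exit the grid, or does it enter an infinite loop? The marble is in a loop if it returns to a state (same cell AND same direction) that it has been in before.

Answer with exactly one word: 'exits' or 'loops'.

Answer: exits

Derivation:
Step 1: enter (2,0), '.' pass, move right to (2,1)
Step 2: enter (2,1), '.' pass, move right to (2,2)
Step 3: enter (2,2), '.' pass, move right to (2,3)
Step 4: enter (2,3), '^' forces right->up, move up to (1,3)
Step 5: enter (1,3), '.' pass, move up to (0,3)
Step 6: enter (0,3), '\' deflects up->left, move left to (0,2)
Step 7: enter (0,2), '\' deflects left->up, move up to (-1,2)
Step 8: at (-1,2) — EXIT via top edge, pos 2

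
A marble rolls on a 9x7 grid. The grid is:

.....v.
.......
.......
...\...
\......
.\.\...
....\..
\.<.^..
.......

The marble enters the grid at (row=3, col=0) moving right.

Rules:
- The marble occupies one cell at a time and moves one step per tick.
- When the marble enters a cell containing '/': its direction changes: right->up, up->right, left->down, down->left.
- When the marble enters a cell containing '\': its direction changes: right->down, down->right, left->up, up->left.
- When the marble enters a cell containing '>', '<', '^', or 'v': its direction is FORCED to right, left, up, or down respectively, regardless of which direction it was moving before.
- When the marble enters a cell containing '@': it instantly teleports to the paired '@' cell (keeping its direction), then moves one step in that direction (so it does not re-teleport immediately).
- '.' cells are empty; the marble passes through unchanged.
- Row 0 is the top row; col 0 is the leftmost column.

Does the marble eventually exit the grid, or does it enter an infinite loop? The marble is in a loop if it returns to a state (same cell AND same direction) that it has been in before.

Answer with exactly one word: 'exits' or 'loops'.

Step 1: enter (3,0), '.' pass, move right to (3,1)
Step 2: enter (3,1), '.' pass, move right to (3,2)
Step 3: enter (3,2), '.' pass, move right to (3,3)
Step 4: enter (3,3), '\' deflects right->down, move down to (4,3)
Step 5: enter (4,3), '.' pass, move down to (5,3)
Step 6: enter (5,3), '\' deflects down->right, move right to (5,4)
Step 7: enter (5,4), '.' pass, move right to (5,5)
Step 8: enter (5,5), '.' pass, move right to (5,6)
Step 9: enter (5,6), '.' pass, move right to (5,7)
Step 10: at (5,7) — EXIT via right edge, pos 5

Answer: exits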